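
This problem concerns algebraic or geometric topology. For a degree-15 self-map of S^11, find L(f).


On S^11: L(f) = tr(f_0*) + (-1)^11 tr(f_11*) = 1 + (-1)^11 * deg(f).
L(f) = 1 + (-1)^11 * 15 = 1 + -15 = -14

-14


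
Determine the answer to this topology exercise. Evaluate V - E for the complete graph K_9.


K_9: V = 9, E = C(9,2) = 36.
chi = V - E = 9 - 36 = -27

-27


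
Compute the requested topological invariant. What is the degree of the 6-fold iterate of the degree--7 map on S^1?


deg(f) = -7. Degree is multiplicative: deg(f^6) = (deg f)^6.
deg(f^6) = (-7)^6 = 117649

117649


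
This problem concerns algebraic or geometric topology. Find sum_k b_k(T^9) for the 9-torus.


b_k(T^9) = C(9,k), so the sum over k is sum_k C(9,k) = 2^9.
Total = 2^9 = 512

512


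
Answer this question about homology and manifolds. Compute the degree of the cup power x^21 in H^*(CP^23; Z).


|x| = 2 in H^*(CP^n).
|x^21| = 21 * |x| = 21 * 2 = 42

42


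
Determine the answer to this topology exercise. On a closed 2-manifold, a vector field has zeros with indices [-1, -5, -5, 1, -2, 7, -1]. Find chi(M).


Poincare-Hopf: chi(M) = sum of indices of zeros.
chi = (-1) + (-5) + (-5) + (1) + (-2) + (7) + (-1) = -6

-6


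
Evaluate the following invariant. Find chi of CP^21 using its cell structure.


CP^21 has one cell in each even dimension 0, 2, ..., 2*21 (21+1 cells total).
All cells are even-dimensional, so chi = number of cells.
chi = 21 + 1 = 22

22


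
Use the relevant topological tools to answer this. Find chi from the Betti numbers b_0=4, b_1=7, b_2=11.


chi = sum_k (-1)^k b_k.
= (4) + (-7) + (11)
= 8

8


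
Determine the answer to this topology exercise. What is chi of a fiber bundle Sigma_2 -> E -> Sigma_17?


For a fiber bundle F -> E -> B (with CW structure): chi(E) = chi(B) * chi(F).
chi(Sigma_17) = -32, chi(Sigma_2) = -2.
chi(E) = (-32) * (-2) = 64

64


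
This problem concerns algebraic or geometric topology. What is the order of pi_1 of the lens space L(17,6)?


pi_1(L(p,q)) = Z/pZ for any q coprime to p.
|pi_1(L(17,6))| = 17

17


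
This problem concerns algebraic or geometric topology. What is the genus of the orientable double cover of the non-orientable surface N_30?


chi(N_30) = 2 - 30 = -28.
Double cover: chi(Sigma_g) = 2 * chi(N_30) = 2*(-28) = -56.
2 - 2g = -56, so g = (2 - (-56))/2 = 58/2 = 29

29


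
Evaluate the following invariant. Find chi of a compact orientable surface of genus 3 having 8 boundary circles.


For a compact orientable surface with genus g and b boundary components: chi = 2 - 2g - b.
chi = 2 - 2*3 - 8 = 2 - 6 - 8 = -12

-12


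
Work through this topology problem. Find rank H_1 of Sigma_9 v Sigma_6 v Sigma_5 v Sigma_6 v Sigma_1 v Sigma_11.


For a wedge X v Y: reduced H_k(X v Y) = H_k(X) + H_k(Y).
Each Sigma_g contributes b_1 = 2g.
b_1 = 18 + 12 + 10 + 12 + 2 + 22 = 76

76


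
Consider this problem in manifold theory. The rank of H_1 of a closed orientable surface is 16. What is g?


For a closed orientable surface: b_1 = 2g.
16 = 2g
g = 16 / 2 = 8

8


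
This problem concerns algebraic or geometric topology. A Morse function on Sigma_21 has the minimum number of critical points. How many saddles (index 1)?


A perfect Morse function has m_k = b_k.
For Sigma_21: b_0=1, b_1=2g=42, b_2=1.
Saddles m_1 = 2g = 42

42


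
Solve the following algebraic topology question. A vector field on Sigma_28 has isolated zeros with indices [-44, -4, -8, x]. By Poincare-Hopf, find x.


Poincare-Hopf: sum of indices = chi(M).
chi(Sigma_28) = 2 - 2*28 = -54.
Sum of known indices = -56.
x = chi - (sum known) = -54 - (-56) = 2

2


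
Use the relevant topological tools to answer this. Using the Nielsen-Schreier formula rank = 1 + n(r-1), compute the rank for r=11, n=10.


Nielsen-Schreier: an index-n subgroup of F_r is free of rank 1 + n(r-1).
Equivalently: chi(cover) = n*chi(base); chi(vee_r S^1) = 1 - 11 = -10.
chi(E) = 10*(-10) = -100; rank = 1 - chi(E) = 1 - (-100) = 101.
rank = 1 + 10*(11-1) = 1 + 100 = 101

101


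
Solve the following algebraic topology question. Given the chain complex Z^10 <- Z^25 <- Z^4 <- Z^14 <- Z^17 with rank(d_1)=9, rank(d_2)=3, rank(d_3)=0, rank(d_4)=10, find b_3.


rank H_k = rank(ker d_k) - rank(im d_{k+1}).
rank(ker d_3) = rank(C_3) - rank(d_3) = 14 - 0 = 14.
rank(im d_{3+1}) = 10.
rank H_3 = 14 - 10 = 4

4


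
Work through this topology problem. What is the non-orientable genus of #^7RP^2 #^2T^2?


Since a >= 1, the sum is non-orientable; each T^2 can be replaced by RP^2 # RP^2 (since T^2#RP^2 = 3RP^2).
Total crosscaps k = 7 + 2*2 = 11.
Check via chi: chi = 7*1 + 2*0 - (7+2-1)*2 = -9 = 2 - k = -9. Consistent.

11


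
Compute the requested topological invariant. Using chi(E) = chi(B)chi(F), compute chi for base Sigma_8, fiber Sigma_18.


For a fiber bundle F -> E -> B (with CW structure): chi(E) = chi(B) * chi(F).
chi(Sigma_8) = -14, chi(Sigma_18) = -34.
chi(E) = (-14) * (-34) = 476

476


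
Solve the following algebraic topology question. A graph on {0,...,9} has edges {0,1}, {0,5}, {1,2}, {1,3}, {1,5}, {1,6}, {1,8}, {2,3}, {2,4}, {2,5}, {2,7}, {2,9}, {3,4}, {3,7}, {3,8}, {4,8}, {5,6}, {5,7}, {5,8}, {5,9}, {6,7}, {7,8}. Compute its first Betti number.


b_1 = E - V + (number of components).
E = 22, V = 10, components = 1.
b_1 = 22 - 10 + 1 = 13

13


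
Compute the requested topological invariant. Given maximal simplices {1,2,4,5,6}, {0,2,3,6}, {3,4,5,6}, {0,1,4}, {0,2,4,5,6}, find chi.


Enumerate all faces; f-vector: f_0=7, f_1=20, f_2=23, f_3=11, f_4=2.
chi = sum (-1)^k f_k = 1

1


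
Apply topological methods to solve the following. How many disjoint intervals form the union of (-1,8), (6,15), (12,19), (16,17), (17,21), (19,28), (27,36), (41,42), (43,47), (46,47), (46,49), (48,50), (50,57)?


Sort and merge overlapping open intervals.
Merged: (-1,36), (41,42), (43,50), (50,57).
Number of components = 4

4


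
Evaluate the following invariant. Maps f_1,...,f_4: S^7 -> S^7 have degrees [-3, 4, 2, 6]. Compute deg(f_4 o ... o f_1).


Degree is multiplicative: deg(composition) = product of degrees.
= (-3) * (4) * (2) * (6) = -144

-144


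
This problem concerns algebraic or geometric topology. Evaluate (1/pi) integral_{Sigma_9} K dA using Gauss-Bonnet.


Gauss-Bonnet: integral K dA = 2*pi*chi(M).
chi(Sigma_9) = 2 - 2*9 = -16.
(integral K dA)/pi = 2*chi = 2*(-16) = -32

-32


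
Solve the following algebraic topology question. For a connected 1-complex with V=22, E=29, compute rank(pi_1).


For a connected graph: rank(pi_1) = b_1 = E - V + 1 = 1 - chi.
chi = V - E = 22 - 29 = -7.
rank = 1 - (-7) = 29 - 22 + 1 = 8

8


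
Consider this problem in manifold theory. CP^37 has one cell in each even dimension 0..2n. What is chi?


CP^37 has one cell in each even dimension 0, 2, ..., 2*37 (37+1 cells total).
All cells are even-dimensional, so chi = number of cells.
chi = 37 + 1 = 38

38


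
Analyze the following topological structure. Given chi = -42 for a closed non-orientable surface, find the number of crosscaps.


chi = 2 - k for closed non-orientable surfaces with k crosscaps.
-42 = 2 - k
k = 2 - (-42) = 44

44


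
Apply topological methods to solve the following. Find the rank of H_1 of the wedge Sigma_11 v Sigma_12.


For a wedge: H_1(A v B) = H_1(A) + H_1(B).
b_1(Sigma_11) = 22, b_1(Sigma_12) = 24.
b_1 = 22 + 24 = 46

46


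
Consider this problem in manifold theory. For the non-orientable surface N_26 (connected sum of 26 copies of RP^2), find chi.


For a non-orientable closed surface with k crosscaps: chi = 2 - k.
Here k = 26.
chi = 2 - 26 = -24

-24


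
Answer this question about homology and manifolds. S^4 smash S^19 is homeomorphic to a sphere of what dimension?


S^m ^ S^n = S^{m+n}.
k = 4 + 19 = 23

23


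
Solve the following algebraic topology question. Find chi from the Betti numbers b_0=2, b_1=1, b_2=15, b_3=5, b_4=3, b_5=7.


chi = sum_k (-1)^k b_k.
= (2) + (-1) + (15) + (-5) + (3) + (-7)
= 7

7


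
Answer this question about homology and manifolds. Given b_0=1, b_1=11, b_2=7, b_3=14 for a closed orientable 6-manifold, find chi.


By Poincare duality b_k = b_{6-k}, so full Betti numbers: b_0=1, b_1=11, b_2=7, b_3=14, b_4=7, b_5=11, b_6=1.
chi = sum (-1)^k b_k = -20

-20


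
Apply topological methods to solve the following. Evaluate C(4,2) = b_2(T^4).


By the Kunneth formula, b_k(T^n) = C(n,k).
b_2(T^4) = C(4,2).
C(4,2) = 4!/(2!*2!) = 6

6


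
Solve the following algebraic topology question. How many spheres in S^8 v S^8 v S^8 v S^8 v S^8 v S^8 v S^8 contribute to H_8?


For a wedge of spheres, H_k (k>0) is free on one generator per sphere of dimension k.
Spheres of dimension 8: count = 7.
b_8 = 7

7


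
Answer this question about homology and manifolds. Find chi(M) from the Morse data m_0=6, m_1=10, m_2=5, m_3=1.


Morse theory: chi(M) = sum_k (-1)^k m_k where m_k = #(index-k critical points).
= (6) + (-10) + (5) + (-1) = 0

0


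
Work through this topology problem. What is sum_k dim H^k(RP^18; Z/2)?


H^k(RP^18; Z/2) = Z/2 for each 0 <= k <= 18.
Total dimension = 18 + 1 = 19

19


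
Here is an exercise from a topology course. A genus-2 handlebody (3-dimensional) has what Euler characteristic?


A genus-g handlebody deformation retracts to a wedge of g circles.
chi(vee_g S^1) = 1 - g.
chi(H_2) = 1 - 2 = -1

-1


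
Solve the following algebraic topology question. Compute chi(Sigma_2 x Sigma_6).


chi(Sigma_2) = 2 - 2*2 = -2
chi(Sigma_6) = 2 - 2*6 = -10
chi(product) = (-2) * (-10) = 20

20


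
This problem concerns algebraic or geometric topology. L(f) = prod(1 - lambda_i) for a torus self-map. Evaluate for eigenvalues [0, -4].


For a torus self-map: L(f) = det(I - A) where A acts on H_1.
L(f) = (1-0) * (1--4) = 1 * 5 = 5

5


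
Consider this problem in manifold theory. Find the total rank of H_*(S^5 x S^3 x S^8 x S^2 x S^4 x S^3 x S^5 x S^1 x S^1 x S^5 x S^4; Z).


Total Betti number is multiplicative under products.
Each S^d (d>=1) has total Betti number 2.
There are 11 sphere factors.
Total = 2^11 = 2048

2048


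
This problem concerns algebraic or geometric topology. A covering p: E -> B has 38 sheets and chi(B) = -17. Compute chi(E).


For a finite covering: chi(E) = (number of sheets) * chi(B).
chi(E) = 38 * (-17) = -646

-646


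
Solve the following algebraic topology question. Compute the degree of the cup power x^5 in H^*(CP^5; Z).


|x| = 2 in H^*(CP^n).
|x^5| = 5 * |x| = 5 * 2 = 10

10


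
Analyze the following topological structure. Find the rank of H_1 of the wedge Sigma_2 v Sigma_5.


For a wedge: H_1(A v B) = H_1(A) + H_1(B).
b_1(Sigma_2) = 4, b_1(Sigma_5) = 10.
b_1 = 4 + 10 = 14

14


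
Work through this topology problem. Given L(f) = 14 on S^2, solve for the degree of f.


L(f) = 1 + (-1)^2 deg(f) on S^2.
14 = 1 + (-1)^2 * deg(f)
(-1)^2 * deg(f) = 13
deg(f) = 13

13


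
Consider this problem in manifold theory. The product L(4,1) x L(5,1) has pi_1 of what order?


pi_1(X x Y) = pi_1(X) x pi_1(Y).
pi_1(L(4,1)) = Z/4, pi_1(L(5,1)) = Z/5.
|Z/4 x Z/5| = 4 * 5 = 20

20


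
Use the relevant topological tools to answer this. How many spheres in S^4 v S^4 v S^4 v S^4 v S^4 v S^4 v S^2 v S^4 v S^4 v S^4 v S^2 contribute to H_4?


For a wedge of spheres, H_k (k>0) is free on one generator per sphere of dimension k.
Spheres of dimension 4: count = 9.
b_4 = 9

9


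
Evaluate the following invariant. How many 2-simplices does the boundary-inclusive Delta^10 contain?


Delta^10 has 10+1 vertices. A 2-face is a choice of 2+1 vertices.
f_2 = C(10+1, 2+1) = C(11,3) = 165

165


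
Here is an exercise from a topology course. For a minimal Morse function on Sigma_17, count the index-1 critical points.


A perfect Morse function has m_k = b_k.
For Sigma_17: b_0=1, b_1=2g=34, b_2=1.
Saddles m_1 = 2g = 34

34


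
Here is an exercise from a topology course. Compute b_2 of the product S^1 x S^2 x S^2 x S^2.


Each S^d has Poincare polynomial 1 + t^d.
The product S^1 x S^2 x S^2 x S^2 has Poincare polynomial prod(1+t^d_i).
Expanding: b_0=1, b_1=1, b_2=3, b_3=3, b_4=3, b_5=3, b_6=1, b_7=1.
b_2 = 3

3


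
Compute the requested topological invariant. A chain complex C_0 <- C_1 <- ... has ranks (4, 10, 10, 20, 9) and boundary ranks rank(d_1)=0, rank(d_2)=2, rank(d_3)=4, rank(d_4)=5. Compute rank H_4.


rank H_k = rank(ker d_k) - rank(im d_{k+1}).
rank(ker d_4) = rank(C_4) - rank(d_4) = 9 - 5 = 4.
rank(im d_{4+1}) = 0.
rank H_4 = 4 - 0 = 4

4


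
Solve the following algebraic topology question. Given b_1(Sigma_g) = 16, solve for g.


For a closed orientable surface: b_1 = 2g.
16 = 2g
g = 16 / 2 = 8

8


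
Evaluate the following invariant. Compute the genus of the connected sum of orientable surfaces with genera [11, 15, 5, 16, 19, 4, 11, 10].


Genus is additive under connected sum of orientable surfaces.
g = 11 + 15 + 5 + 16 + 19 + 4 + 11 + 10 = 91

91


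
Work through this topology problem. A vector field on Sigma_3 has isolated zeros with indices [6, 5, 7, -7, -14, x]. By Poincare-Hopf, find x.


Poincare-Hopf: sum of indices = chi(M).
chi(Sigma_3) = 2 - 2*3 = -4.
Sum of known indices = -3.
x = chi - (sum known) = -4 - (-3) = -1

-1


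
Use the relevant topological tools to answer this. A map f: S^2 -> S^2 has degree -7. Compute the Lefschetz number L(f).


On S^2: L(f) = tr(f_0*) + (-1)^2 tr(f_2*) = 1 + (-1)^2 * deg(f).
L(f) = 1 + (-1)^2 * -7 = 1 + -7 = -6

-6


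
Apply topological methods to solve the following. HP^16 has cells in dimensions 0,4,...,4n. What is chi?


HP^16 has one cell in each dimension 0, 4, ..., 4*16 (16+1 cells, all even-dim).
chi = 16 + 1 = 17

17


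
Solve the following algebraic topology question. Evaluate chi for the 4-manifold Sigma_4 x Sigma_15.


chi(Sigma_4) = 2 - 2*4 = -6
chi(Sigma_15) = 2 - 2*15 = -28
chi(product) = (-6) * (-28) = 168

168


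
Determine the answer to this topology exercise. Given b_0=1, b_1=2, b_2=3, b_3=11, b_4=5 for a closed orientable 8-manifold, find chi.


By Poincare duality b_k = b_{8-k}, so full Betti numbers: b_0=1, b_1=2, b_2=3, b_3=11, b_4=5, b_5=11, b_6=3, b_7=2, b_8=1.
chi = sum (-1)^k b_k = -13

-13


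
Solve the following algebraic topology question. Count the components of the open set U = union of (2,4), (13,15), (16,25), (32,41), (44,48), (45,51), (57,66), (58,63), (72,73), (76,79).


Sort and merge overlapping open intervals.
Merged: (2,4), (13,15), (16,25), (32,41), (44,51), (57,66), (72,73), (76,79).
Number of components = 8

8


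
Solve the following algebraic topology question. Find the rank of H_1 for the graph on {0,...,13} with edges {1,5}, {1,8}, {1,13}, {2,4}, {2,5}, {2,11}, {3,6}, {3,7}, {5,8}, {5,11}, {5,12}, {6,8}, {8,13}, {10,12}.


b_1 = E - V + (number of components).
E = 14, V = 14, components = 3.
b_1 = 14 - 14 + 3 = 3

3


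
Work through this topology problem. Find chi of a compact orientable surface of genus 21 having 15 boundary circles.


For a compact orientable surface with genus g and b boundary components: chi = 2 - 2g - b.
chi = 2 - 2*21 - 15 = 2 - 42 - 15 = -55

-55


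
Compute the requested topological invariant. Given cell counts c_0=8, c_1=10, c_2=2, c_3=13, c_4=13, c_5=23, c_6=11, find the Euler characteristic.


chi = sum_k (-1)^k c_k.
= (-1)^0*8 + (-1)^1*10 + (-1)^2*2 + (-1)^3*13 + (-1)^4*13 + (-1)^5*23 + (-1)^6*11
= (8) + (-10) + (2) + (-13) + (13) + (-23) + (11)
= -12

-12


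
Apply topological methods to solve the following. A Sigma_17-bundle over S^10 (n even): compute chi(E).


chi(S^10) = 2 (n even), chi(Sigma_17) = 2 - 2*17 = -32.
chi(E) = 2 * (-32) = -64

-64


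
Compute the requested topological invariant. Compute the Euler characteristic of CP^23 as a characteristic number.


For any closed oriented manifold, <e(TM),[M]> = chi(M).
chi(CP^23) = 23+1 = 24

24


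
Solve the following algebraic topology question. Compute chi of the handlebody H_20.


A genus-g handlebody deformation retracts to a wedge of g circles.
chi(vee_g S^1) = 1 - g.
chi(H_20) = 1 - 20 = -19

-19


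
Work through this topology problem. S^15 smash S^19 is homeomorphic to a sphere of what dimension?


S^m ^ S^n = S^{m+n}.
k = 15 + 19 = 34

34


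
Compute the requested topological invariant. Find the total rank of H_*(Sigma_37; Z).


For Sigma_37: b_0 = 1, b_1 = 2g = 74, b_2 = 1.
Total = 1 + 74 + 1 = 76

76


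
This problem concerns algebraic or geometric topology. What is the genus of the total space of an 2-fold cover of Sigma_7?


For an n-sheeted cover: chi(E) = n * chi(B).
chi(Sigma_7) = 2 - 2*7 = -12.
chi(E) = 2 * (-12) = -24.
genus(E) = (2 - chi(E))/2 = (2 - (-24))/2 = 26/2 = 13

13


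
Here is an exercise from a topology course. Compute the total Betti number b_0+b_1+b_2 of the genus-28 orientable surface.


For Sigma_28: b_0 = 1, b_1 = 2g = 56, b_2 = 1.
Total = 1 + 56 + 1 = 58

58


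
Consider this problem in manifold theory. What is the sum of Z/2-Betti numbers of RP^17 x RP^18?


dim H^*(RP^n; Z/2) = n+1 (one Z/2 in each degree 0..n).
Total Betti number is multiplicative.
Total = (17+1) * (18+1) = 18 * 19 = 342

342


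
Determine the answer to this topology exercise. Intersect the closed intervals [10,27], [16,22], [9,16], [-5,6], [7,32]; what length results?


Intersection = [max(a_i), min(b_i)] = [16, 6].
Since 16 > 6, the intersection is empty.
Length = 0

0


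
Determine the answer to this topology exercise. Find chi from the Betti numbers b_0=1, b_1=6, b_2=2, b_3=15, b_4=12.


chi = sum_k (-1)^k b_k.
= (1) + (-6) + (2) + (-15) + (12)
= -6

-6


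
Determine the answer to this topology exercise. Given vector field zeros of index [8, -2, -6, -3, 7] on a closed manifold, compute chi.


Poincare-Hopf: chi(M) = sum of indices of zeros.
chi = (8) + (-2) + (-6) + (-3) + (7) = 4

4


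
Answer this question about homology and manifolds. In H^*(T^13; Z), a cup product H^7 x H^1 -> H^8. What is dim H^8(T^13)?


Cup product: H^p x H^q -> H^{p+q}; here p+q = 7+1 = 8.
rank H^k(T^n) = C(n,k).
C(13,8) = 1287

1287


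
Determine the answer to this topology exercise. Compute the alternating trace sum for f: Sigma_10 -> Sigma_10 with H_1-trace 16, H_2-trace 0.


L(f) = tr(f_0*) - tr(f_1*) + tr(f_2*).
= 1 - (16) + (0)
= -15

-15


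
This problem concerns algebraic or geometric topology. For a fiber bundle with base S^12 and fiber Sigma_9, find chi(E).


chi(S^12) = 2 (n even), chi(Sigma_9) = 2 - 2*9 = -16.
chi(E) = 2 * (-16) = -32

-32


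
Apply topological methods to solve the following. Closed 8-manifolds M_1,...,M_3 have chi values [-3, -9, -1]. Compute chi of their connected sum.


For n-manifolds: chi(A#B) = chi(A) + chi(B) - chi(S^8).
chi(S^8) = 1 + (-1)^8 = 2.
chi(#) = (sum chi_i) - (3-1)*chi(S^8) = -13 - 2*2 = -17

-17


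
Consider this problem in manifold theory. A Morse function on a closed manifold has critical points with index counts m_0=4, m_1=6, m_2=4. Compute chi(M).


Morse theory: chi(M) = sum_k (-1)^k m_k where m_k = #(index-k critical points).
= (4) + (-6) + (4) = 2

2


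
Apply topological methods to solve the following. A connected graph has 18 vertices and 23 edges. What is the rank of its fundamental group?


For a connected graph: rank(pi_1) = b_1 = E - V + 1 = 1 - chi.
chi = V - E = 18 - 23 = -5.
rank = 1 - (-5) = 23 - 18 + 1 = 6

6


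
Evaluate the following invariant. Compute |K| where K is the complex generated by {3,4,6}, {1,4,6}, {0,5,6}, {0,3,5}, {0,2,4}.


Each maximal simplex on m vertices has 2^m - 1 nonempty faces.
Take the union (dedupe shared faces).
Total distinct faces = 25

25


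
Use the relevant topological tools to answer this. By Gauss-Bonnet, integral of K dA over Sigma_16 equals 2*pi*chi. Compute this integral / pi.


Gauss-Bonnet: integral K dA = 2*pi*chi(M).
chi(Sigma_16) = 2 - 2*16 = -30.
(integral K dA)/pi = 2*chi = 2*(-30) = -60

-60


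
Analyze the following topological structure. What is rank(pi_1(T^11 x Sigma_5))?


pi_1(A x B) = pi_1(A) x pi_1(B); rank of abelianization = b_1.
b_1(T^11) = 11, b_1(Sigma_5) = 2*5 = 10.
b_1(product) = 11 + 10 = 21

21


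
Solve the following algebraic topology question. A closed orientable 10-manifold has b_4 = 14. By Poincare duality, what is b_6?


Poincare duality for closed orientable n-manifolds: b_k = b_{n-k}.
Here n = 10, so b_6 = b_4 = 14

14


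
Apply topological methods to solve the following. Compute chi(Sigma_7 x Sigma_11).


chi(Sigma_7) = 2 - 2*7 = -12
chi(Sigma_11) = 2 - 2*11 = -20
chi(product) = (-12) * (-20) = 240

240


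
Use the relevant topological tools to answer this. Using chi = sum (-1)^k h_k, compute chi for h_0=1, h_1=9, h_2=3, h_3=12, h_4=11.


Handles of index k contribute (-1)^k to chi (same as CW cells).
chi = (1) + (-9) + (3) + (-12) + (11) = -6

-6


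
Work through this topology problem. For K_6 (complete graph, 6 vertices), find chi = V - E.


K_6: V = 6, E = C(6,2) = 15.
chi = V - E = 6 - 15 = -9

-9


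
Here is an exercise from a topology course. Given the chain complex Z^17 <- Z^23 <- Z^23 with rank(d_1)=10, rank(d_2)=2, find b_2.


rank H_k = rank(ker d_k) - rank(im d_{k+1}).
rank(ker d_2) = rank(C_2) - rank(d_2) = 23 - 2 = 21.
rank(im d_{2+1}) = 0.
rank H_2 = 21 - 0 = 21

21


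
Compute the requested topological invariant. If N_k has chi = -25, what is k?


chi = 2 - k for closed non-orientable surfaces with k crosscaps.
-25 = 2 - k
k = 2 - (-25) = 27

27


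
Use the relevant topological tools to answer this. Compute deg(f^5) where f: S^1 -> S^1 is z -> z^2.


deg(f) = 2. Degree is multiplicative: deg(f^5) = (deg f)^5.
deg(f^5) = (2)^5 = 32

32


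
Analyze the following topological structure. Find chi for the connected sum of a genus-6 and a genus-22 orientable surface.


chi(Sigma_6) = 2 - 2*6 = -10
chi(Sigma_22) = 2 - 2*22 = -42
For surfaces: chi(A#B) = chi(A) + chi(B) - 2.
chi = -10 + -42 - 2 = -54

-54


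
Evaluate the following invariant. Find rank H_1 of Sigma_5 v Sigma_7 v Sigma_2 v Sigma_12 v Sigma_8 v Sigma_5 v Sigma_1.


For a wedge X v Y: reduced H_k(X v Y) = H_k(X) + H_k(Y).
Each Sigma_g contributes b_1 = 2g.
b_1 = 10 + 14 + 4 + 24 + 16 + 10 + 2 = 80

80


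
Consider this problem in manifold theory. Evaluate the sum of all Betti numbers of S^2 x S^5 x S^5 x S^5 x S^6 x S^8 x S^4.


Total Betti number is multiplicative under products.
Each S^d (d>=1) has total Betti number 2.
There are 7 sphere factors.
Total = 2^7 = 128

128


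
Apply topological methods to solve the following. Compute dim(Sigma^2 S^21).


Each suspension raises dimension by 1: Sigma S^n = S^{n+1}.
Sigma^2 S^21 = S^{21+2} = S^23

23


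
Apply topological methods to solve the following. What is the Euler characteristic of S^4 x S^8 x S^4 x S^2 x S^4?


chi is multiplicative: chi(X x Y) = chi(X) chi(Y).
Each even-dim sphere has chi = 2. There are 5 factors.
chi = 2^5 = 32

32


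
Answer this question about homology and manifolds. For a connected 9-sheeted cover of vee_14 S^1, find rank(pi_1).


Nielsen-Schreier: an index-n subgroup of F_r is free of rank 1 + n(r-1).
Equivalently: chi(cover) = n*chi(base); chi(vee_r S^1) = 1 - 14 = -13.
chi(E) = 9*(-13) = -117; rank = 1 - chi(E) = 1 - (-117) = 118.
rank = 1 + 9*(14-1) = 1 + 117 = 118

118


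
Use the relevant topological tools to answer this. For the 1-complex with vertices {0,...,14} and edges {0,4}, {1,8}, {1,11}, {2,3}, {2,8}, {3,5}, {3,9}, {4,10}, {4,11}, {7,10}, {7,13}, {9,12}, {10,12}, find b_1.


b_1 = E - V + (number of components).
E = 13, V = 15, components = 3.
b_1 = 13 - 15 + 3 = 1

1


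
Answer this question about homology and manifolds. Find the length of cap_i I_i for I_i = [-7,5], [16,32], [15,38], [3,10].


Intersection = [max(a_i), min(b_i)] = [16, 5].
Since 16 > 5, the intersection is empty.
Length = 0

0


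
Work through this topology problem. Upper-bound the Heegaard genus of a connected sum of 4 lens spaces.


Heegaard genus satisfies g(A#B) <= g(A) + g(B).
Each lens space has g = 1.
Upper bound: 4 * 1 = 4

4


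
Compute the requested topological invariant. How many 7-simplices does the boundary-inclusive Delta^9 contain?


Delta^9 has 9+1 vertices. A 7-face is a choice of 7+1 vertices.
f_7 = C(9+1, 7+1) = C(10,8) = 45

45


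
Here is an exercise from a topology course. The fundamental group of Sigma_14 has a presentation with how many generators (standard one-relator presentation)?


Standard presentation: pi_1(Sigma_g) = <a_1,b_1,...,a_g,b_g | [a_1,b_1]...[a_g,b_g] = 1>.
Number of generators = 2g = 2*14 = 28

28


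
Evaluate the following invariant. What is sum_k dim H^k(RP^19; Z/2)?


H^k(RP^19; Z/2) = Z/2 for each 0 <= k <= 19.
Total dimension = 19 + 1 = 20

20


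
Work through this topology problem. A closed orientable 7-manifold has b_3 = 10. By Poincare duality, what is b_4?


Poincare duality for closed orientable n-manifolds: b_k = b_{n-k}.
Here n = 7, so b_4 = b_3 = 10

10


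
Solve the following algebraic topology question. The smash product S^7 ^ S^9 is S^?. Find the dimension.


S^m ^ S^n = S^{m+n}.
k = 7 + 9 = 16

16


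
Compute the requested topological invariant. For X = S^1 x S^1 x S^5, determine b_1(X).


Each S^d has Poincare polynomial 1 + t^d.
The product S^1 x S^1 x S^5 has Poincare polynomial prod(1+t^d_i).
Expanding: b_0=1, b_1=2, b_2=1, b_5=1, b_6=2, b_7=1.
b_1 = 2

2


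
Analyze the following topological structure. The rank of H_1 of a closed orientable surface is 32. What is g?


For a closed orientable surface: b_1 = 2g.
32 = 2g
g = 32 / 2 = 16

16


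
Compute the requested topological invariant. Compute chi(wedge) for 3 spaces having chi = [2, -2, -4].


chi(A v B) = chi(A) + chi(B) - 1 (one point identified).
For 3 spaces: chi = (sum chi_i) - (3 - 1).
sum = -4; chi = -4 - 2 = -6

-6


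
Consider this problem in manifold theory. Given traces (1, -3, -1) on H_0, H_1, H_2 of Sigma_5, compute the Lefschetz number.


L(f) = tr(f_0*) - tr(f_1*) + tr(f_2*).
= 1 - (-3) + (-1)
= 3

3


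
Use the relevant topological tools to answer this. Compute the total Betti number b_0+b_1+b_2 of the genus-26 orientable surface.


For Sigma_26: b_0 = 1, b_1 = 2g = 52, b_2 = 1.
Total = 1 + 52 + 1 = 54

54


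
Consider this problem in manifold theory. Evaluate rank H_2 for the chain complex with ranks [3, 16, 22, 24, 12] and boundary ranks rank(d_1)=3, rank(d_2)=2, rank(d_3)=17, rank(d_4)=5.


rank H_k = rank(ker d_k) - rank(im d_{k+1}).
rank(ker d_2) = rank(C_2) - rank(d_2) = 22 - 2 = 20.
rank(im d_{2+1}) = 17.
rank H_2 = 20 - 17 = 3

3


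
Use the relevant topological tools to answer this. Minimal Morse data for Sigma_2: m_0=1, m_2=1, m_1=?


A perfect Morse function has m_k = b_k.
For Sigma_2: b_0=1, b_1=2g=4, b_2=1.
Saddles m_1 = 2g = 4

4


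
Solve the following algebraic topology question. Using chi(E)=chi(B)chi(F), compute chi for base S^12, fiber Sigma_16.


chi(S^12) = 2 (n even), chi(Sigma_16) = 2 - 2*16 = -30.
chi(E) = 2 * (-30) = -60

-60


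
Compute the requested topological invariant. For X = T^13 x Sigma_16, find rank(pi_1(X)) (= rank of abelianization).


pi_1(A x B) = pi_1(A) x pi_1(B); rank of abelianization = b_1.
b_1(T^13) = 13, b_1(Sigma_16) = 2*16 = 32.
b_1(product) = 13 + 32 = 45

45


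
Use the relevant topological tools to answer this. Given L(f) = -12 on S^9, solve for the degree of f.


L(f) = 1 + (-1)^9 deg(f) on S^9.
-12 = 1 + (-1)^9 * deg(f)
(-1)^9 * deg(f) = -13
deg(f) = 13

13


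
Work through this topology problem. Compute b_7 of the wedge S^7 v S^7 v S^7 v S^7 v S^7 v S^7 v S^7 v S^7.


For a wedge of spheres, H_k (k>0) is free on one generator per sphere of dimension k.
Spheres of dimension 7: count = 8.
b_7 = 8

8


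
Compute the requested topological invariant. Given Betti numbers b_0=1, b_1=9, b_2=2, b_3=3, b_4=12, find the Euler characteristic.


chi = sum_k (-1)^k b_k.
= (1) + (-9) + (2) + (-3) + (12)
= 3

3


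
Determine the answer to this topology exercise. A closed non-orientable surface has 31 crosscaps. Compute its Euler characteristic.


For a non-orientable closed surface with k crosscaps: chi = 2 - k.
Here k = 31.
chi = 2 - 31 = -29

-29


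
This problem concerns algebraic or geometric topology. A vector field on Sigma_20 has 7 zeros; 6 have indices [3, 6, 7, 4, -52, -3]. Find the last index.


Poincare-Hopf: sum of indices = chi(M).
chi(Sigma_20) = 2 - 2*20 = -38.
Sum of known indices = -35.
x = chi - (sum known) = -38 - (-35) = -3

-3


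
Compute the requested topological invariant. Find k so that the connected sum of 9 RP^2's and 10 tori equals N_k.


Since a >= 1, the sum is non-orientable; each T^2 can be replaced by RP^2 # RP^2 (since T^2#RP^2 = 3RP^2).
Total crosscaps k = 9 + 2*10 = 29.
Check via chi: chi = 9*1 + 10*0 - (9+10-1)*2 = -27 = 2 - k = -27. Consistent.

29


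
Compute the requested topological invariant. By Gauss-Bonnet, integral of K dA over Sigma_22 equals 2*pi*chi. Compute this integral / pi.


Gauss-Bonnet: integral K dA = 2*pi*chi(M).
chi(Sigma_22) = 2 - 2*22 = -42.
(integral K dA)/pi = 2*chi = 2*(-42) = -84

-84


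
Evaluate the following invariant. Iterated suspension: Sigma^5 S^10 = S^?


Each suspension raises dimension by 1: Sigma S^n = S^{n+1}.
Sigma^5 S^10 = S^{10+5} = S^15

15


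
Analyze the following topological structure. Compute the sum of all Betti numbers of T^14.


b_k(T^14) = C(14,k), so the sum over k is sum_k C(14,k) = 2^14.
Total = 2^14 = 16384

16384


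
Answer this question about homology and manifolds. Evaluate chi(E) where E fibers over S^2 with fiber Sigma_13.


chi(S^2) = 2 (n even), chi(Sigma_13) = 2 - 2*13 = -24.
chi(E) = 2 * (-24) = -48

-48


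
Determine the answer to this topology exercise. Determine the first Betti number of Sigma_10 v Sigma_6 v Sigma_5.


For a wedge X v Y: reduced H_k(X v Y) = H_k(X) + H_k(Y).
Each Sigma_g contributes b_1 = 2g.
b_1 = 20 + 12 + 10 = 42

42


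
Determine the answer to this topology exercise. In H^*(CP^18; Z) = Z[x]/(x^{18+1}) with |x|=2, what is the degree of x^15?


|x| = 2 in H^*(CP^n).
|x^15| = 15 * |x| = 15 * 2 = 30

30


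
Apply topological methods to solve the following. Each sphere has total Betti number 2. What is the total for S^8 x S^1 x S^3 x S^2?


Total Betti number is multiplicative under products.
Each S^d (d>=1) has total Betti number 2.
There are 4 sphere factors.
Total = 2^4 = 16

16


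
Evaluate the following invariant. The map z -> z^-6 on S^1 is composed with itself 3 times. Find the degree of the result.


deg(f) = -6. Degree is multiplicative: deg(f^3) = (deg f)^3.
deg(f^3) = (-6)^3 = -216

-216


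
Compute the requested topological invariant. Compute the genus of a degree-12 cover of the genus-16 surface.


For an n-sheeted cover: chi(E) = n * chi(B).
chi(Sigma_16) = 2 - 2*16 = -30.
chi(E) = 12 * (-30) = -360.
genus(E) = (2 - chi(E))/2 = (2 - (-360))/2 = 362/2 = 181

181


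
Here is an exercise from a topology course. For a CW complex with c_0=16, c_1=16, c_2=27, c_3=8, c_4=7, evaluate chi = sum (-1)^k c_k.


chi = sum_k (-1)^k c_k.
= (-1)^0*16 + (-1)^1*16 + (-1)^2*27 + (-1)^3*8 + (-1)^4*7
= (16) + (-16) + (27) + (-8) + (7)
= 26

26


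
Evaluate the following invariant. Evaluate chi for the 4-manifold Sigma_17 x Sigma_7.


chi(Sigma_17) = 2 - 2*17 = -32
chi(Sigma_7) = 2 - 2*7 = -12
chi(product) = (-32) * (-12) = 384

384


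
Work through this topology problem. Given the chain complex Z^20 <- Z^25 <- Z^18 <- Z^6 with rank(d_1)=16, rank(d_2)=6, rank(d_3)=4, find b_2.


rank H_k = rank(ker d_k) - rank(im d_{k+1}).
rank(ker d_2) = rank(C_2) - rank(d_2) = 18 - 6 = 12.
rank(im d_{2+1}) = 4.
rank H_2 = 12 - 4 = 8

8


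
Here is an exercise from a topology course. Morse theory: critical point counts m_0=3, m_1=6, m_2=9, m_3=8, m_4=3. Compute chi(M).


Morse theory: chi(M) = sum_k (-1)^k m_k where m_k = #(index-k critical points).
= (3) + (-6) + (9) + (-8) + (3) = 1

1


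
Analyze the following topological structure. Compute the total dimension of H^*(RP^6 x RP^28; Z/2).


dim H^*(RP^n; Z/2) = n+1 (one Z/2 in each degree 0..n).
Total Betti number is multiplicative.
Total = (6+1) * (28+1) = 7 * 29 = 203

203


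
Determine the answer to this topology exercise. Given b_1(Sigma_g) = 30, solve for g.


For a closed orientable surface: b_1 = 2g.
30 = 2g
g = 30 / 2 = 15

15


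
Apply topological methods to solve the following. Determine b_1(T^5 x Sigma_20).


pi_1(A x B) = pi_1(A) x pi_1(B); rank of abelianization = b_1.
b_1(T^5) = 5, b_1(Sigma_20) = 2*20 = 40.
b_1(product) = 5 + 40 = 45

45


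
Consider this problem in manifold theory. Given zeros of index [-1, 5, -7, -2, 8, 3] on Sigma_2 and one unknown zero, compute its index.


Poincare-Hopf: sum of indices = chi(M).
chi(Sigma_2) = 2 - 2*2 = -2.
Sum of known indices = 6.
x = chi - (sum known) = -2 - (6) = -8

-8


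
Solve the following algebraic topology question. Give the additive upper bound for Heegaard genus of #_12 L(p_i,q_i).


Heegaard genus satisfies g(A#B) <= g(A) + g(B).
Each lens space has g = 1.
Upper bound: 12 * 1 = 12

12


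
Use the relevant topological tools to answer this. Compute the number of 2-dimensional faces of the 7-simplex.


Delta^7 has 7+1 vertices. A 2-face is a choice of 2+1 vertices.
f_2 = C(7+1, 2+1) = C(8,3) = 56

56


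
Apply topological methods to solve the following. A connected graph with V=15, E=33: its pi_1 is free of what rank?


For a connected graph: rank(pi_1) = b_1 = E - V + 1 = 1 - chi.
chi = V - E = 15 - 33 = -18.
rank = 1 - (-18) = 33 - 15 + 1 = 19

19


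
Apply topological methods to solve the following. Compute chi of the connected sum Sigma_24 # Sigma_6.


chi(Sigma_24) = 2 - 2*24 = -46
chi(Sigma_6) = 2 - 2*6 = -10
For surfaces: chi(A#B) = chi(A) + chi(B) - 2.
chi = -46 + -10 - 2 = -58

-58


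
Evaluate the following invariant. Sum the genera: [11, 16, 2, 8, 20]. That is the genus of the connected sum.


Genus is additive under connected sum of orientable surfaces.
g = 11 + 16 + 2 + 8 + 20 = 57

57


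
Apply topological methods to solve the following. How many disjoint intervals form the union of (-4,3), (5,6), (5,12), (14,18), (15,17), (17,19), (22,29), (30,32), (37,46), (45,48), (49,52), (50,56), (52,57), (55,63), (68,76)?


Sort and merge overlapping open intervals.
Merged: (-4,3), (5,12), (14,19), (22,29), (30,32), (37,48), (49,63), (68,76).
Number of components = 8

8


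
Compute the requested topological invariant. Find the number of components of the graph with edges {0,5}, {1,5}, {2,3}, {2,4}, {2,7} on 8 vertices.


Run DFS/union-find over 8 vertices.
V = 8, E = 5.
Number of components = 3

3


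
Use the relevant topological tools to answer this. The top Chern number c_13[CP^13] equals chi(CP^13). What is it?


For any closed oriented manifold, <e(TM),[M]> = chi(M).
chi(CP^13) = 13+1 = 14

14


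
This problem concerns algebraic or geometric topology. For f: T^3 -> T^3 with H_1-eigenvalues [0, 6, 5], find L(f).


For a torus self-map: L(f) = det(I - A) where A acts on H_1.
L(f) = (1-0) * (1-6) * (1-5) = 1 * -5 * -4 = 20

20


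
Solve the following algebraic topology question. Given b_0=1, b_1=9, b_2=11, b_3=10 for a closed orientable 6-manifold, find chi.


By Poincare duality b_k = b_{6-k}, so full Betti numbers: b_0=1, b_1=9, b_2=11, b_3=10, b_4=11, b_5=9, b_6=1.
chi = sum (-1)^k b_k = -4

-4


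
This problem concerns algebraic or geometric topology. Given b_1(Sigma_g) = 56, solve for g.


For a closed orientable surface: b_1 = 2g.
56 = 2g
g = 56 / 2 = 28

28


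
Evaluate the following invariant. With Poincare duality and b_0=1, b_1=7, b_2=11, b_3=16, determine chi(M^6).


By Poincare duality b_k = b_{6-k}, so full Betti numbers: b_0=1, b_1=7, b_2=11, b_3=16, b_4=11, b_5=7, b_6=1.
chi = sum (-1)^k b_k = -6

-6


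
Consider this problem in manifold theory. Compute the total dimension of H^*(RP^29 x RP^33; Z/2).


dim H^*(RP^n; Z/2) = n+1 (one Z/2 in each degree 0..n).
Total Betti number is multiplicative.
Total = (29+1) * (33+1) = 30 * 34 = 1020

1020


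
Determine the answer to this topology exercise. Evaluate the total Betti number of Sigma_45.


For Sigma_45: b_0 = 1, b_1 = 2g = 90, b_2 = 1.
Total = 1 + 90 + 1 = 92

92


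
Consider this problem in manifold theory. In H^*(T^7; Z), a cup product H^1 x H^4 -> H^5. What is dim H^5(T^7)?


Cup product: H^p x H^q -> H^{p+q}; here p+q = 1+4 = 5.
rank H^k(T^n) = C(n,k).
C(7,5) = 21

21


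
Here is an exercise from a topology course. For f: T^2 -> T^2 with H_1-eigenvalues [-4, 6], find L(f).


For a torus self-map: L(f) = det(I - A) where A acts on H_1.
L(f) = (1--4) * (1-6) = 5 * -5 = -25

-25


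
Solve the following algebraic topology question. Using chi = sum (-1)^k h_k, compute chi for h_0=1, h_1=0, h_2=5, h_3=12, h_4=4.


Handles of index k contribute (-1)^k to chi (same as CW cells).
chi = (1) + (0) + (5) + (-12) + (4) = -2

-2


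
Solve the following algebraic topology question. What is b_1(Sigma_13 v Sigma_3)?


For a wedge: H_1(A v B) = H_1(A) + H_1(B).
b_1(Sigma_13) = 26, b_1(Sigma_3) = 6.
b_1 = 26 + 6 = 32

32


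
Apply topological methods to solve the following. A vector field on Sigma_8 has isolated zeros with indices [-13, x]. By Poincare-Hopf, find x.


Poincare-Hopf: sum of indices = chi(M).
chi(Sigma_8) = 2 - 2*8 = -14.
Sum of known indices = -13.
x = chi - (sum known) = -14 - (-13) = -1

-1


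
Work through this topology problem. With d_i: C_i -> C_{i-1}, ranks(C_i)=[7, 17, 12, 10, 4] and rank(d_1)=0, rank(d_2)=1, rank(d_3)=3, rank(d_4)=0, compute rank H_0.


rank H_k = rank(ker d_k) - rank(im d_{k+1}).
rank(ker d_0) = rank(C_0) - rank(d_0) = 7 - 0 = 7.
rank(im d_{0+1}) = 0.
rank H_0 = 7 - 0 = 7

7


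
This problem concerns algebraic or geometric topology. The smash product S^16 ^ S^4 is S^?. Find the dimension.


S^m ^ S^n = S^{m+n}.
k = 16 + 4 = 20

20


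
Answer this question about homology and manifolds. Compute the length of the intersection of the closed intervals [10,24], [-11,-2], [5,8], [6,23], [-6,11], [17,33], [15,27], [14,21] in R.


Intersection = [max(a_i), min(b_i)] = [17, -2].
Since 17 > -2, the intersection is empty.
Length = 0

0


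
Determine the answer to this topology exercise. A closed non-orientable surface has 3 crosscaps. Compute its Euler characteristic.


For a non-orientable closed surface with k crosscaps: chi = 2 - k.
Here k = 3.
chi = 2 - 3 = -1

-1


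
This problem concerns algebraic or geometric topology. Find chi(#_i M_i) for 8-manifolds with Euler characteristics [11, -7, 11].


For n-manifolds: chi(A#B) = chi(A) + chi(B) - chi(S^8).
chi(S^8) = 1 + (-1)^8 = 2.
chi(#) = (sum chi_i) - (3-1)*chi(S^8) = 15 - 2*2 = 11

11


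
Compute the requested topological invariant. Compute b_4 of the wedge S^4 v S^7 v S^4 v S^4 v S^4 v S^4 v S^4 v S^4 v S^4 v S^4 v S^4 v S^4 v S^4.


For a wedge of spheres, H_k (k>0) is free on one generator per sphere of dimension k.
Spheres of dimension 4: count = 12.
b_4 = 12

12


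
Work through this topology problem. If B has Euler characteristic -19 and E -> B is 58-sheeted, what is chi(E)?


For a finite covering: chi(E) = (number of sheets) * chi(B).
chi(E) = 58 * (-19) = -1102

-1102


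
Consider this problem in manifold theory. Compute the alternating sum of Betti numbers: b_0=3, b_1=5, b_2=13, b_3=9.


chi = sum_k (-1)^k b_k.
= (3) + (-5) + (13) + (-9)
= 2

2
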